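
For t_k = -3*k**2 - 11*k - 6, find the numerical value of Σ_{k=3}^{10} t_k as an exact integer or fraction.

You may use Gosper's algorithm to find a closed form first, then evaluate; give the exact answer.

Σ = -1760

The ratio is (3*k**2 + 17*k + 20)/(3*k**2 + 11*k + 6).
A = 1, B = 1, C = k**2 + 11*k/3 + 2.
Solve (1)·f(k+1) − (1)·f(k) = k**2 + 11*k/3 + 2.
deg f ≤ 3 (via 0,0,2).
Solve for f: f(k) = k*(k**2 + 4*k + 1)/3 (degree 3 ≤ 3).
Then R = B(k−1)f/C = k*(k**2 + 4*k + 1)/((k + 3)*(3*k + 2)), so s_k = R(k)·t_k = k*(-k**2 - 4*k - 1).
s_(k+1) − s_k = -3*k**2 - 11*k - 6 = t_k.
Telescoping: Σ = s_(11) − s_(3) = -1826 − (-66) = -1760.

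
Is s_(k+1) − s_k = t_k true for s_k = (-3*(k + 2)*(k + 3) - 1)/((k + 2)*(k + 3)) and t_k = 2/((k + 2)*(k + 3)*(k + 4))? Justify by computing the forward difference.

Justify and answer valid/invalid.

Valid — Δs_k = t_k.

s_(k+1) = (-3*(k + 3)*(k + 4) - 1)/((k + 3)*(k + 4))
s_(k+1) − s_k = 2/(k**3 + 9*k**2 + 26*k + 24)
(s_(k+1) − s_k) − t_k = 0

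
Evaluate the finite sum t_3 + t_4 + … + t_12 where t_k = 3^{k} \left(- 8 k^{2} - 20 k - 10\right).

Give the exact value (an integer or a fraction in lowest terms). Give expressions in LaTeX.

Σ = -1039497732

The ratio is 3*(4*k**2 + 18*k + 19)/(4*k**2 + 10*k + 5).
Gosper form: A/B · C(k+1)/C(k) with A=3, B=1, C=k**2 + 5*k/2 + 5/4.
Set up (3)·f(k+1) − (1)·f(k) − (k**2 + 5*k/2 + 5/4) = 0.
d = 2 from the (0,0,2) case.
A polynomial solution: f(k) = (2*k**2 - k + 1)/4.
R(k) = B(k−1)·f(k)/C(k) = (2*k**2 - k + 1)/(4*k**2 + 10*k + 5); s_k = R·t_k = 2*3**k*(-2*k**2 + k - 1).
s_(k+1) − s_k = 3**k*(-8*k**2 - 20*k - 10) = t_k.
Sum = s_(13) − s_(3); s_(13) = -1039498596, s_(3) = -864 ⇒ -1039497732.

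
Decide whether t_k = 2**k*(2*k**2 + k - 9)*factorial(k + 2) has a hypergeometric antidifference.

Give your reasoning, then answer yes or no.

Yes. s_k = 2**k*(k - 3)*factorial(k + 2).

Step 1: r(k) = 2*(k + 3)*(k + 2*(k + 1)**2 - 8)/(2*k**2 + k - 9).
Normal form (A,B,C) = (2*k + 6, 1, k**2 + k/2 - 9/2).
Solve (2*k + 6)·f(k+1) − (1)·f(k) = k**2 + k/2 - 9/2.
deg f ≤ 1 (via 1,0,2).
Match coefficients ⇒ f(k) = (k - 3)/2.
Get s_k = R·t_k = 2**k*(k - 3)*factorial(k + 2) with R(k) = B(k−1)f(k)/C(k) = (k - 3)/(2*k**2 + k - 9).
Check: Δs_k = 2**k*(2*k**2 + k - 9)*factorial(k + 2). ✓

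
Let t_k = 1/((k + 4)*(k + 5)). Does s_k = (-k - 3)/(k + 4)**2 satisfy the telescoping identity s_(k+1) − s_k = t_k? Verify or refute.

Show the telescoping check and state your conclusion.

Invalid: residual (-2*k - 9)/(k**4 + 18*k**3 + 121*k**2 + 360*k + 400) ≠ 0.

s_(k+1) = (-k - 4)/(k + 5)**2
s_(k+1) − s_k = ((k + 3)*(k + 5)**2 - (k + 4)**3)/((k + 4)**2*(k + 5)**2)
(s_(k+1) − s_k) − t_k = (-2*k - 9)/(k**4 + 18*k**3 + 121*k**2 + 360*k + 400)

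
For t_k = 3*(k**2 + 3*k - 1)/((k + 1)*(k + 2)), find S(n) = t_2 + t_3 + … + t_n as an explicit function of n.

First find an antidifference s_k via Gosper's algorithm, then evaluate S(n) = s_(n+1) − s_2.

S(n) = 3*(n**2 - 1)/(n + 2)

The ratio is (k + 1)*(3*k + (k + 1)**2 + 2)/((k + 3)*(k**2 + 3*k - 1)).
Take A(k)=k + 1, B(k)=k + 3, C(k)=k**2 + 3*k - 1.
Need (k + 1)·f(k+1) − (k + 2)·f(k) = k**2 + 3*k - 1.
Degrees (1,1,2) ⇒ d ≤ 2.
Match coefficients ⇒ f(k) = k*(k - 2).
Then R = B(k−1)f/C = k*(k - 2)*(k + 2)/(k**2 + 3*k - 1), so s_k = R(k)·t_k = 3*k*(k - 2)/(k + 1).
Check: Δs_k = 3*(k**2 + 3*k - 1)/(k**2 + 3*k + 2). ✓
Evaluate: s_(n+1) = 3*(n**2 - 1)/(n + 2); subtract s_(2) = 0 ⇒ S(n) = 3*(n**2 - 1)/(n + 2).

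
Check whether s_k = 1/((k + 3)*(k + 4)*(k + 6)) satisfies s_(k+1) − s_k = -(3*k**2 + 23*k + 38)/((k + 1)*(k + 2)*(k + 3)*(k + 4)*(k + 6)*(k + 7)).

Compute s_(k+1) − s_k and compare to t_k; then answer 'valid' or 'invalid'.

Invalid: residual 12*(k**2 + 8*k + 13)/(k**7 + 28*k**6 + 322*k**5 + 1960*k**4 + 6769*k**3 + 13132*k**2 + 13068*k + 5040) ≠ 0.

s_(k+1) = 1/((k + 4)*(k + 5)*(k + 7))
s_(k+1) − s_k = ((k + 3)*(k + 6) - (k + 5)*(k + 7))/((k + 3)*(k + 4)*(k + 5)*(k + 6)*(k + 7))
(s_(k+1) − s_k) − t_k = 12*(k**2 + 8*k + 13)/(k**7 + 28*k**6 + 322*k**5 + 1960*k**4 + 6769*k**3 + 13132*k**2 + 13068*k + 5040)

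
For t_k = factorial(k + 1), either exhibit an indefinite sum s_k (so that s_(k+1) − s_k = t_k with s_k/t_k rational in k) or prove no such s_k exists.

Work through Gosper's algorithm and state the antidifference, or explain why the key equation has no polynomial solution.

no hypergeometric antidifference exists

Ratio r(k) = k + 2.
So A=k + 2 and B=1, with C=1.
f must satisfy (k + 2)·f(k+1) − (1)·f(k) = 1.
d = -1 from the (1,0,0) case.
d = -1 < 0 ⇒ no nonzero polynomial f; not summable.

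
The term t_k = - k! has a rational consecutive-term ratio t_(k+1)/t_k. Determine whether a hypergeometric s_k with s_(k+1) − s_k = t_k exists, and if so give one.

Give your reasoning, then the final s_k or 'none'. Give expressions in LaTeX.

The ratio is k + 1.
Gosper form: A/B · C(k+1)/C(k) with A=k + 1, B=1, C=1.
Need (k + 1)·f(k+1) − (1)·f(k) = 1.
Degrees (1,0,0) ⇒ d ≤ -1.
deg f ≤ -1 is impossible — no certificate.

none (Gosper's algorithm certifies no s_k)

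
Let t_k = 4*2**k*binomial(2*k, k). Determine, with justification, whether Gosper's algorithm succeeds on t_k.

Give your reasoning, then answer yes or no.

No; the degree bound rules out any f.

Compute t_(k+1)/t_k: get 4*(2*k + 1)/(k + 1).
Take A(k)=8*k + 4, B(k)=k + 1, C(k)=1.
Key eq: (8*k + 4)·f(k+1) = (k)·f(k) + (1).
Bound: deg f ≤ -1.
deg f ≤ -1 is impossible — no certificate.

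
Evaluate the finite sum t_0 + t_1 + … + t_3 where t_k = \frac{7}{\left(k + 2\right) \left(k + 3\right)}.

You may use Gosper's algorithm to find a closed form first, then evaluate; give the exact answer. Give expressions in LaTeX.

t_(k+1)/t_k = (k + 2)/(k + 4).
Factor: A=k + 2; B=k + 4; C=1.
f must satisfy (k + 2)·f(k+1) − (k + 3)·f(k) = 1.
Degrees (1,1,0) ⇒ d ≤ 1.
Solving with deg f ≤ 1: f(k) = k/2.
Certificate R = B(k−1)f/C = k*(k + 3)/2 gives s_k = 7*k/(2*(k + 2)).
Verify: 7/(k**2 + 5*k + 6) matches t_k.
Evaluate s at k=4 and k=0: 7/3 and 0; difference 7/3.

Σ = 7/3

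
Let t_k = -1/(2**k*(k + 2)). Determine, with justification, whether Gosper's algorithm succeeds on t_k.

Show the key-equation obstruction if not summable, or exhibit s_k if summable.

The ratio is (k + 2)/(2*(k + 3)).
Factor: A=k/2 + 1; B=k + 3; C=1.
f must satisfy (k/2 + 1)·f(k+1) − (k + 2)·f(k) = 1.
From deg A=1, deg B=1, deg C=0: d=-1.
Negative degree bound (-1): no f exists, t_k not Gosper-summable.

No — t_k has no hypergeometric antidifference.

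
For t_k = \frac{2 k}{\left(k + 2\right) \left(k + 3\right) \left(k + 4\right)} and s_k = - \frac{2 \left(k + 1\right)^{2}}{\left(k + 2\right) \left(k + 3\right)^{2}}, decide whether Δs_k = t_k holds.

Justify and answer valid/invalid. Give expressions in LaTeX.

Invalid: residual \frac{8 \left(- k^{2} - 4 k - 2\right)}{k^{5} + 16 k^{4} + 101 k^{3} + 314 k^{2} + 480 k + 288} ≠ 0.

s_(k+1) = -2*(k + 2)**2/((k + 3)*(k + 4)**2)
s_(k+1) − s_k = 2*((k + 1)**2*(k + 4)**2 - (k + 2)**3*(k + 3))/((k + 2)*(k + 3)**2*(k + 4)**2)
(s_(k+1) − s_k) − t_k = 8*(-k**2 - 4*k - 2)/(k**5 + 16*k**4 + 101*k**3 + 314*k**2 + 480*k + 288)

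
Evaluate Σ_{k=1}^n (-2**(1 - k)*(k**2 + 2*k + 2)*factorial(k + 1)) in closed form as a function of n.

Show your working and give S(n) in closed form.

S(n) = 2**(1 - n)*(2**(n + 2) - n**3*factorial(n) - 5*n**2*factorial(n) - 8*n*factorial(n) - 4*factorial(n))

t_(k+1)/t_k = (k + 2)*(2*k + (k + 1)**2 + 4)/(2*(k**2 + 2*k + 2)).
A = k/2 + 1, B = 1, C = k**2 + 2*k + 2.
f must satisfy (k/2 + 1)·f(k+1) − (1)·f(k) = k**2 + 2*k + 2.
From deg A=1, deg B=0, deg C=2: d=1.
Solve for f: f(k) = 2*(k + 1) (degree 1 ≤ 1).
Then R = B(k−1)f/C = 2*(k + 1)/(k**2 + 2*k + 2), so s_k = R(k)·t_k = -2**(2 - k)*(k + 1)*factorial(k + 1).
Verify: -2**(1 - k)*(k**2 + 2*k + 2)*factorial(k + 1) matches t_k.
s_(n+1) = -2**(1 - n)*(n + 2)*factorial(n + 2) and s_(1) = -8, so S(n) = 2**(1 - n)*(2**(n + 2) - n**3*factorial(n) - 5*n**2*factorial(n) - 8*n*factorial(n) - 4*factorial(n)).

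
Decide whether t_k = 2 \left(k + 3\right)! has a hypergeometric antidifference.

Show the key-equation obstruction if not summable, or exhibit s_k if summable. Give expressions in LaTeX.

No. Not Gosper-summable.

Compute t_(k+1)/t_k: get k + 4.
Normal form (A,B,C) = (k + 4, 1, 1).
Solve (k + 4)·f(k+1) − (1)·f(k) = 1.
Bound: deg f ≤ -1.
Negative degree bound (-1): no f exists, t_k not Gosper-summable.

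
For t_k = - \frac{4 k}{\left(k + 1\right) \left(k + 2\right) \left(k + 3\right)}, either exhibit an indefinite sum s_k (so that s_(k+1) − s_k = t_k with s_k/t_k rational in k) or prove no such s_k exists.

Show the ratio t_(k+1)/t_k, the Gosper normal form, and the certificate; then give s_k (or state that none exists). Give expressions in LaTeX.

s_k = \frac{k \left(1 - k\right)}{\left(k + 1\right) \left(k + 2\right)}

r(k) = (k + 1)**2/(k*(k + 4)) after simplifying.
A = k + 1, B = k + 4, C = k.
Set up (k + 1)·f(k+1) − (k + 3)·f(k) − (k) = 0.
d = 2 from the (1,1,1) case.
Coefficient equations give f(k) = k*(k - 1)/4.
So s_k = (B(k−1)f/C)·t_k = ((k - 1)*(k + 3)/4)·t_k = k*(1 - k)/((k + 1)*(k + 2)).
Check: Δs_k = -4*k/(k**3 + 6*k**2 + 11*k + 6). ✓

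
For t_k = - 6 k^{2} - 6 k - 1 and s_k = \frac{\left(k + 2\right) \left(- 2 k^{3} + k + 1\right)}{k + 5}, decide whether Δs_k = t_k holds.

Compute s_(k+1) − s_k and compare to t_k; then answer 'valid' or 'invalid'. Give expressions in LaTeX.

s_(k+1) = (k + 3)*(k - 2*(k + 1)**3 + 2)/(k + 6)
s_(k+1) − s_k = (-6*k**4 - 60*k**3 - 139*k**2 - 95*k - 12)/(k**2 + 11*k + 30)
(s_(k+1) − s_k) − t_k = 6*(2*k**3 + 18*k**2 + 16*k + 3)/(k**2 + 11*k + 30)

Invalid: residual \frac{6 \left(2 k^{3} + 18 k^{2} + 16 k + 3\right)}{k^{2} + 11 k + 30} ≠ 0.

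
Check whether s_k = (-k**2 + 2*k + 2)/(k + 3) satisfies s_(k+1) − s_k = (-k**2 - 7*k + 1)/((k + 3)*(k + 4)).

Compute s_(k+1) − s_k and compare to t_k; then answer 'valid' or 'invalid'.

valid (s_(k+1) − s_k reduces to t_k)

s_(k+1) = (3 - k**2)/(k + 4)
s_(k+1) − s_k = (-k**2 - 7*k + 1)/(k**2 + 7*k + 12)
(s_(k+1) − s_k) − t_k = 0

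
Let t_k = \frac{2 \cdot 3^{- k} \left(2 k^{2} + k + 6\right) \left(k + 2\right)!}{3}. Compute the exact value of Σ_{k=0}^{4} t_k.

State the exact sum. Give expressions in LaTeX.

t_(k+1)/t_k = (k + 3)*(k + 2*(k + 1)**2 + 7)/(3*(2*k**2 + k + 6)).
Take A(k)=k/3 + 1, B(k)=1, C(k)=k**2 + k/2 + 3.
f must satisfy (k/3 + 1)·f(k+1) − (1)·f(k) = k**2 + k/2 + 3.
Bound: deg f ≤ 1.
Solving with deg f ≤ 1: f(k) = 3*(2*k - 1)/2.
Certificate R = B(k−1)f/C = 3*(2*k - 1)/(2*k**2 + k + 6) gives s_k = 2*(2*k - 1)*factorial(k + 2)/3**k.
Verify: 2*(2*k**2 + k + 6)*factorial(k + 2)/(3*3**k) matches t_k.
Evaluate s at k=5 and k=0: 1120/3 and -4; difference 1132/3.

Σ = 1132/3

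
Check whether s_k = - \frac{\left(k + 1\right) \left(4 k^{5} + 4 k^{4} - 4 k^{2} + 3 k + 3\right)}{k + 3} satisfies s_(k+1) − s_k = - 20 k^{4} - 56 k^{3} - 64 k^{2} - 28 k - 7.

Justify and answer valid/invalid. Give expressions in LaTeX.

Invalid: residual \frac{4 \left(8 k^{5} + 56 k^{4} + 116 k^{3} + 112 k^{2} + 44 k + 9\right)}{k^{2} + 7 k + 12} ≠ 0.

s_(k+1) = -(k + 2)*(3*k + 4*(k + 1)**5 + 4*(k + 1)**4 - 4*(k + 1)**2 + 6)/(k + 4)
s_(k+1) − s_k = (-20*k**6 - 164*k**5 - 472*k**4 - 684*k**3 - 523*k**2 - 209*k - 48)/(k**2 + 7*k + 12)
(s_(k+1) − s_k) − t_k = 4*(8*k**5 + 56*k**4 + 116*k**3 + 112*k**2 + 44*k + 9)/(k**2 + 7*k + 12)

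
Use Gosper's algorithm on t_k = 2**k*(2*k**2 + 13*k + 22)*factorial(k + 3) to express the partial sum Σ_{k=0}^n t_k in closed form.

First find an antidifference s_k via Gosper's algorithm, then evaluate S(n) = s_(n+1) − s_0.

S(n) = 2*2**n*n*factorial(n + 4) + 6*2**n*factorial(n + 4) - 12

r(k) = 2*(2*k**3 + 25*k**2 + 105*k + 148)/(2*k**2 + 13*k + 22) after simplifying.
Take A(k)=2*k + 8, B(k)=1, C(k)=k**2 + 13*k/2 + 11.
f must satisfy (2*k + 8)·f(k+1) − (1)·f(k) = k**2 + 13*k/2 + 11.
d = 1 from the (1,0,2) case.
Solve for f: f(k) = (k + 2)/2 (degree 1 ≤ 1).
Certificate R = B(k−1)f/C = (k + 2)/(2*k**2 + 13*k + 22) gives s_k = 2**k*(k + 2)*factorial(k + 3).
Δs = 2**k*(2*k**2 + 13*k + 22)*factorial(k + 3), as required.
s_(n+1) = 2**(n + 1)*(n + 3)*factorial(n + 4) and s_(0) = 12, so S(n) = 2*2**n*n*factorial(n + 4) + 6*2**n*factorial(n + 4) - 12.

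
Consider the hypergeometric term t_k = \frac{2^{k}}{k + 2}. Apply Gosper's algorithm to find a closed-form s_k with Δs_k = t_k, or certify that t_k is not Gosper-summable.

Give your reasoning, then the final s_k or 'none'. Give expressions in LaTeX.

r(k) = 2*(k + 2)/(k + 3) after simplifying.
So A=2*k + 4 and B=k + 3, with C=1.
Set up (2*k + 4)·f(k+1) − (k + 2)·f(k) − (1) = 0.
deg f ≤ -1 (via 1,1,0).
deg f ≤ -1 is impossible — no certificate.

none (Gosper's algorithm certifies no s_k)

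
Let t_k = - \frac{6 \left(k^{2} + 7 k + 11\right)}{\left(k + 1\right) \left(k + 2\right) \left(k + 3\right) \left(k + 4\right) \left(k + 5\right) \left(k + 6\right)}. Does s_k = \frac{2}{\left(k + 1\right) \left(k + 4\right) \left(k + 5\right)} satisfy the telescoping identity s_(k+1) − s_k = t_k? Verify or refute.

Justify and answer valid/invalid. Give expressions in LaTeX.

s_(k+1) = 2/((k + 2)*(k + 5)*(k + 6))
s_(k+1) − s_k = 2*(-3*k - 8)/(k**5 + 18*k**4 + 121*k**3 + 372*k**2 + 508*k + 240)
(s_(k+1) − s_k) − t_k = 2*(4*k + 9)/(k**6 + 21*k**5 + 175*k**4 + 735*k**3 + 1624*k**2 + 1764*k + 720)

Invalid: residual \frac{2 \left(4 k + 9\right)}{k^{6} + 21 k^{5} + 175 k^{4} + 735 k^{3} + 1624 k^{2} + 1764 k + 720} ≠ 0.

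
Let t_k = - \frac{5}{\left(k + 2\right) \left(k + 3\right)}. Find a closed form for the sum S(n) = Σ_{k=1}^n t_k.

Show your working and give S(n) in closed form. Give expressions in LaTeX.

S(n) = - \frac{5 n}{3 n + 9}

r(k) = (k + 2)/(k + 4) after simplifying.
Normal form (A,B,C) = (k + 2, k + 4, 1).
Solve (k + 2)·f(k+1) − (k + 3)·f(k) = 1.
From deg A=1, deg B=1, deg C=0: d=1.
Coefficient equations give f(k) = k/2.
R(k) = B(k−1)·f(k)/C(k) = k*(k + 3)/2; s_k = R·t_k = -5*k/(2*k + 4).
Verify: -5/(k**2 + 5*k + 6) matches t_k.
Evaluate: s_(n+1) = 5*(-n - 1)/(2*(n + 3)); subtract s_(1) = -5/6 ⇒ S(n) = -5*n/(3*n + 9).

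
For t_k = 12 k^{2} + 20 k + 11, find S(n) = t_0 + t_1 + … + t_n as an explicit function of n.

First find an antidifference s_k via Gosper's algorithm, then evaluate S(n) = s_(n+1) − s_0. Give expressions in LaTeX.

Step 1: r(k) = (12*k**2 + 44*k + 43)/(12*k**2 + 20*k + 11).
A = 1, B = 1, C = k**2 + 5*k/3 + 11/12.
f must satisfy (1)·f(k+1) − (1)·f(k) = k**2 + 5*k/3 + 11/12.
deg f ≤ 3 (via 0,0,2).
Solving with deg f ≤ 3: f(k) = k*(4*k**2 + 4*k + 3)/12.
So s_k = (B(k−1)f/C)·t_k = (k*(4*k**2 + 4*k + 3)/(12*k**2 + 20*k + 11))·t_k = k*(4*k**2 + 4*k + 3).
Check: Δs_k = 12*k**2 + 20*k + 11. ✓
Σ_(k=0)^n t_k = s_(n+1) − s_(0) = (4*n**3 + 16*n**2 + 23*n + 11) − (0), i.e. 4*n**3 + 16*n**2 + 23*n + 11.

S(n) = 4 n^{3} + 16 n^{2} + 23 n + 11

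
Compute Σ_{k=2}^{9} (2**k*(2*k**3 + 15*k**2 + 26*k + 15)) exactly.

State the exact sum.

Σ = 2376572

Ratio r(k) = 2*(2*k**3 + 21*k**2 + 62*k + 58)/(2*k**3 + 15*k**2 + 26*k + 15).
A = 2, B = 1, C = k**3 + 15*k**2/2 + 13*k + 15/2.
f must satisfy (2)·f(k+1) − (1)·f(k) = k**3 + 15*k**2/2 + 13*k + 15/2.
d = 3 from the (0,0,3) case.
Coefficient equations give f(k) = (k + 1)*(2*k**2 + k + 1)/2.
Get s_k = R·t_k = 2**k*(2*k**3 + 3*k**2 + 2*k + 1) with R(k) = B(k−1)f(k)/C(k) = (k + 1)*(2*k**2 + k + 1)/(2*k**3 + 15*k**2 + 26*k + 15).
Verify: 2**k*(2*k**3 + 15*k**2 + 26*k + 15) matches t_k.
Telescoping: Σ = s_(10) − s_(2) = 2376704 − (132) = 2376572.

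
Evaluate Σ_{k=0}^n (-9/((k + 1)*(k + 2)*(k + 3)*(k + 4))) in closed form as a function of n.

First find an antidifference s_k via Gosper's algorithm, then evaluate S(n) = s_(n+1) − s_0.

S(n) = (-n**3 - 9*n**2 - 26*n - 18)/(2*(n**3 + 9*n**2 + 26*n + 24))

The ratio is (k + 1)/(k + 5).
A = k + 1, B = k + 5, C = 1.
f must satisfy (k + 1)·f(k+1) − (k + 4)·f(k) = 1.
From deg A=1, deg B=1, deg C=0: d=3.
Match coefficients ⇒ f(k) = k*(k**2 + 6*k + 11)/18.
So s_k = (B(k−1)f/C)·t_k = (k*(k + 4)*(k**2 + 6*k + 11)/18)·t_k = k*(-k**2 - 6*k - 11)/(2*(k + 1)*(k + 2)*(k + 3)).
s_(k+1) − s_k = -9/(k**4 + 10*k**3 + 35*k**2 + 50*k + 24) = t_k.
s_(n+1) = (-n**3 - 9*n**2 - 26*n - 18)/(2*(n**3 + 9*n**2 + 26*n + 24)) and s_(0) = 0, so S(n) = (-n**3 - 9*n**2 - 26*n - 18)/(2*(n**3 + 9*n**2 + 26*n + 24)).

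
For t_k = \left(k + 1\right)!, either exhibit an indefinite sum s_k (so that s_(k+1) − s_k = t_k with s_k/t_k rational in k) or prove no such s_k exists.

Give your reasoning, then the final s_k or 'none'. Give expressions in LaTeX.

none — t_k is not Gosper-summable

r(k) = k + 2 after simplifying.
A = k + 2, B = 1, C = 1.
Set up (k + 2)·f(k+1) − (1)·f(k) − (1) = 0.
Bound: deg f ≤ -1.
d = -1 < 0 ⇒ no nonzero polynomial f; not summable.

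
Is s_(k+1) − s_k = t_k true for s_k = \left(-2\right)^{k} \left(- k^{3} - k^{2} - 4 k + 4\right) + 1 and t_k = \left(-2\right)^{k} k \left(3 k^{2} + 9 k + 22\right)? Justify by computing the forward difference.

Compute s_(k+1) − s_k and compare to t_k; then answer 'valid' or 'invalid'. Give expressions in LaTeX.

s_(k+1) = 2*(-2)**k*(4*k + (k + 1)**3 + (k + 1)**2) + 1
s_(k+1) − s_k = (-2)**k*k*(3*k**2 + 9*k + 22)
(s_(k+1) − s_k) − t_k = 0

Valid: the claim telescopes to t_k.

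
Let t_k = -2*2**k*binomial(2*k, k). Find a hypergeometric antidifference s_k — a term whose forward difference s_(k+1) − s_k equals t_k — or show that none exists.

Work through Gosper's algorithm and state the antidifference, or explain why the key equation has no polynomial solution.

no hypergeometric antidifference exists

Step 1: r(k) = 4*(2*k + 1)/(k + 1).
A = 8*k + 4, B = k + 1, C = 1.
Solve (8*k + 4)·f(k+1) − (k)·f(k) = 1.
Degrees (1,1,0) ⇒ d ≤ -1.
Negative degree bound (-1): no f exists, t_k not Gosper-summable.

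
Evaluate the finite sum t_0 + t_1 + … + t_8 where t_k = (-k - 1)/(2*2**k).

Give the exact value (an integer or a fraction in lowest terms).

Σ = -1013/512

Compute t_(k+1)/t_k: get (k + 2)/(2*(k + 1)).
A = 1/2, B = 1, C = k + 1.
Key eq: (1/2)·f(k+1) = (1)·f(k) + (k + 1).
Degrees (0,0,1) ⇒ d ≤ 1.
Solving with deg f ≤ 1: f(k) = -2*(k + 2).
Get s_k = R·t_k = (k + 2)/2**k with R(k) = B(k−1)f(k)/C(k) = -2*(k + 2)/(k + 1).
Check: Δs_k = (-k - 1)/(2*2**k). ✓
Evaluate s at k=9 and k=0: 11/512 and 2; difference -1013/512.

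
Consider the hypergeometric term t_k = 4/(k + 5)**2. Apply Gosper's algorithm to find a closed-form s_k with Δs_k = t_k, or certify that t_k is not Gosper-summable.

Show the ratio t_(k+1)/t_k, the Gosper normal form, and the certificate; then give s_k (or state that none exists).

no hypergeometric antidifference exists

Ratio r(k) = (k + 5)**2/(k + 6)**2.
A = k**2 + 10*k + 25, B = k**2 + 12*k + 36, C = 1.
Need (k**2 + 10*k + 25)·f(k+1) − (k**2 + 10*k + 25)·f(k) = 1.
Degrees (2,2,0) ⇒ d ≤ 0.
Put f(k) = c0: A·f(k+1) − B(k−1)·f(k) − C = -1; need -1 = 0 — inconsistent ⇒ no f, not summable.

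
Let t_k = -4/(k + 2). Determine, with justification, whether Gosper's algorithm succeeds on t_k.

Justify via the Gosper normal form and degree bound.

t_(k+1)/t_k = (k + 2)/(k + 3).
Factor: A=k + 2; B=k + 3; C=1.
Set up (k + 2)·f(k+1) − (k + 2)·f(k) − (1) = 0.
From deg A=1, deg B=1, deg C=0: d=0.
f = c0 ⇒ A·f(k+1) − B(k−1)·f(k) − C = -1. The system {-1 = 0} is inconsistent; no antidifference.

No — the linear system for f has no solution.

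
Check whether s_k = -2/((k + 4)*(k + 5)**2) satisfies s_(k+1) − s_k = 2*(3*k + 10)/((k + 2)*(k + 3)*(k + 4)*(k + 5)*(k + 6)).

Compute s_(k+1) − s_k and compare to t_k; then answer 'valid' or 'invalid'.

s_(k+1) = -2/((k + 5)*(k + 6)**2)
s_(k+1) − s_k = 2*(3*k + 16)/(k**5 + 26*k**4 + 269*k**3 + 1384*k**2 + 3540*k + 3600)
(s_(k+1) − s_k) − t_k = 12*(-2*k**2 - 17*k - 34)/(k**7 + 31*k**6 + 405*k**5 + 2885*k**4 + 12074*k**3 + 29604*k**2 + 39240*k + 21600)

Invalid: residual 12*(-2*k**2 - 17*k - 34)/(k**7 + 31*k**6 + 405*k**5 + 2885*k**4 + 12074*k**3 + 29604*k**2 + 39240*k + 21600) ≠ 0.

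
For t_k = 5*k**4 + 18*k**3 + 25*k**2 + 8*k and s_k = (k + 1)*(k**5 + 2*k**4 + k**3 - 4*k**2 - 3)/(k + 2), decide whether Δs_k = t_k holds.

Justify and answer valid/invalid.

s_(k+1) = (k + 2)*((k + 1)**5 + 2*(k + 1)**4 + (k + 1)**3 - 4*(k + 1)**2 - 3)/(k + 3)
s_(k+1) − s_k = (5*k**6 + 39*k**5 + 119*k**4 + 181*k**3 + 128*k**2 + 32*k - 3)/(k**2 + 5*k + 6)
(s_(k+1) − s_k) − t_k = (-4*k**5 - 26*k**4 - 60*k**3 - 62*k**2 - 16*k - 3)/(k**2 + 5*k + 6)

Invalid: residual (-4*k**5 - 26*k**4 - 60*k**3 - 62*k**2 - 16*k - 3)/(k**2 + 5*k + 6) ≠ 0.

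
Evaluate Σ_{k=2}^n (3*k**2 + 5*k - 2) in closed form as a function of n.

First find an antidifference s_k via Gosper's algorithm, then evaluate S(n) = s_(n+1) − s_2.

Compute t_(k+1)/t_k: get (3*k**2 + 11*k + 6)/(3*k**2 + 5*k - 2).
Take A(k)=1, B(k)=1, C(k)=k**2 + 5*k/3 - 2/3.
f must satisfy (1)·f(k+1) − (1)·f(k) = k**2 + 5*k/3 - 2/3.
deg f ≤ 3 (via 0,0,2).
A polynomial solution: f(k) = k*(k**2 + k - 4)/3.
So s_k = (B(k−1)f/C)·t_k = (k*(k**2 + k - 4)/((k + 2)*(3*k - 1)))·t_k = k*(k**2 + k - 4).
Check: Δs_k = 3*k**2 + 5*k - 2. ✓
Σ_(k=2)^n t_k = s_(n+1) − s_(2) = (n**3 + 4*n**2 + n - 2) − (4), i.e. n**3 + 4*n**2 + n - 6.

S(n) = n**3 + 4*n**2 + n - 6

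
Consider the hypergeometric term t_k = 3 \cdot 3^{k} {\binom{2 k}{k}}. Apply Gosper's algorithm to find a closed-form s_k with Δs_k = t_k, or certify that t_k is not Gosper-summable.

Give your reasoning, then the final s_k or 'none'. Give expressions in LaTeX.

Step 1: r(k) = 6*(2*k + 1)/(k + 1).
So A=12*k + 6 and B=k + 1, with C=1.
Key eq: (12*k + 6)·f(k+1) = (k)·f(k) + (1).
Degrees (1,1,0) ⇒ d ≤ -1.
d = -1 < 0 ⇒ no nonzero polynomial f; not summable.

not Gosper-summable; s_k does not exist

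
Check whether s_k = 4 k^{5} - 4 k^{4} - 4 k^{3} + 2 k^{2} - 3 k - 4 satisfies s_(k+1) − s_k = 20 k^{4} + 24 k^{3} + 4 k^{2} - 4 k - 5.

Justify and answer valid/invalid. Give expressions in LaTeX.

s_(k+1) = 4*k**5 + 16*k**4 + 20*k**3 + 6*k**2 - 7*k - 9
s_(k+1) − s_k = 20*k**4 + 24*k**3 + 4*k**2 - 4*k - 5
(s_(k+1) − s_k) − t_k = 0

valid; difference matches t_k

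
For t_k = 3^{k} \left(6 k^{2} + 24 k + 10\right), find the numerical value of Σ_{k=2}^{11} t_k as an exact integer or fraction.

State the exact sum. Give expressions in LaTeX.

Σ = 246588498

Compute t_(k+1)/t_k: get 3*(3*k**2 + 18*k + 20)/(3*k**2 + 12*k + 5).
Normal form (A,B,C) = (3, 1, k**2 + 4*k + 5/3).
f must satisfy (3)·f(k+1) − (1)·f(k) = k**2 + 4*k + 5/3.
Degrees (0,0,2) ⇒ d ≤ 2.
Coefficient equations give f(k) = (3*k**2 + 3*k - 4)/6.
R(k) = B(k−1)·f(k)/C(k) = (3*k**2 + 3*k - 4)/(2*(3*k**2 + 12*k + 5)); s_k = R·t_k = 3**k*(3*k**2 + 3*k - 4).
s_(k+1) − s_k = 3**k*(6*k**2 + 24*k + 10) = t_k.
Σ_(k=2)^(11) t_k = s_(12) − s_(2) = 246588624 − (126) = 246588498.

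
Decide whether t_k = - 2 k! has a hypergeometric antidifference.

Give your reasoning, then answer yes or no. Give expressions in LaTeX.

No. Not Gosper-summable.

The ratio is k + 1.
Take A(k)=k + 1, B(k)=1, C(k)=1.
Key eq: (k + 1)·f(k+1) = (1)·f(k) + (1).
From deg A=1, deg B=0, deg C=0: d=-1.
deg f ≤ -1 is impossible — no certificate.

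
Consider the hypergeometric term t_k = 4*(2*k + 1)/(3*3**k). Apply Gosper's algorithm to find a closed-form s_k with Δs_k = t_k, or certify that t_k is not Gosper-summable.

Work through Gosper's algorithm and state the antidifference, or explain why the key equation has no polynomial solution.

r(k) = (2*k + 3)/(3*(2*k + 1)) after simplifying.
Normal form (A,B,C) = (1/3, 1, k + 1/2).
Key eq: (1/3)·f(k+1) = (1)·f(k) + (k + 1/2).
Degrees (0,0,1) ⇒ d ≤ 1.
A polynomial solution: f(k) = -3*(k + 1)/2.
So s_k = (B(k−1)f/C)·t_k = (-3*(k + 1)/(2*k + 1))·t_k = 4*(-k - 1)/3**k.
Check: Δs_k = 4*(2*k + 1)/(3*3**k). ✓

s_k = 4*(-k - 1)/3**k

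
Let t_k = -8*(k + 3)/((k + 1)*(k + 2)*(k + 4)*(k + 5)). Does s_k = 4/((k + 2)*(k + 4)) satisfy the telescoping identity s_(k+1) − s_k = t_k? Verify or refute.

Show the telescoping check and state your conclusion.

Invalid: residual 4*(3*k + 11)/(k**5 + 15*k**4 + 85*k**3 + 225*k**2 + 274*k + 120) ≠ 0.

s_(k+1) = 4/((k + 3)*(k + 5))
s_(k+1) − s_k = 4*(-2*k - 7)/(k**4 + 14*k**3 + 71*k**2 + 154*k + 120)
(s_(k+1) − s_k) − t_k = 4*(3*k + 11)/(k**5 + 15*k**4 + 85*k**3 + 225*k**2 + 274*k + 120)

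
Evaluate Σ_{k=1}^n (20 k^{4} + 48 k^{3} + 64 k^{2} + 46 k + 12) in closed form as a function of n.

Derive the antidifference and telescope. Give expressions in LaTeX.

S(n) = n \left(4 n^{4} + 22 n^{3} + 52 n^{2} + 67 n + 45\right)

r(k) = (10*k**4 + 64*k**3 + 164*k**2 + 199*k + 95)/(10*k**4 + 24*k**3 + 32*k**2 + 23*k + 6) after simplifying.
Factor: A=1; B=1; C=k**4 + 12*k**3/5 + 16*k**2/5 + 23*k/10 + 3/5.
f must satisfy (1)·f(k+1) − (1)·f(k) = k**4 + 12*k**3/5 + 16*k**2/5 + 23*k/10 + 3/5.
From deg A=0, deg B=0, deg C=4: d=5.
Solve for f: f(k) = k*(4*k**4 + 2*k**3 + 4*k**2 + 3*k - 1)/20 (degree 5 ≤ 5).
Certificate R = B(k−1)f/C = k*(4*k**4 + 2*k**3 + 4*k**2 + 3*k - 1)/(2*(10*k**4 + 24*k**3 + 32*k**2 + 23*k + 6)) gives s_k = k*(4*k**4 + 2*k**3 + 4*k**2 + 3*k - 1).
s_(k+1) − s_k = 20*k**4 + 48*k**3 + 64*k**2 + 46*k + 12 = t_k.
s_(n+1) = 4*n**5 + 22*n**4 + 52*n**3 + 67*n**2 + 45*n + 12 and s_(1) = 12, so S(n) = n*(4*n**4 + 22*n**3 + 52*n**2 + 67*n + 45).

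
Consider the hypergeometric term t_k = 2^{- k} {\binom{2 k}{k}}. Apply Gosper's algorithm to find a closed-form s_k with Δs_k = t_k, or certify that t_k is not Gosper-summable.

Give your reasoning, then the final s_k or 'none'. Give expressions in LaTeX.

The ratio is (2*k + 1)/(k + 1).
Gosper form: A/B · C(k+1)/C(k) with A=2*k + 1, B=k + 1, C=1.
Set up (2*k + 1)·f(k+1) − (k)·f(k) − (1) = 0.
deg f ≤ -1 (via 1,1,0).
deg f ≤ -1 is impossible — no certificate.

none (Gosper's algorithm certifies no s_k)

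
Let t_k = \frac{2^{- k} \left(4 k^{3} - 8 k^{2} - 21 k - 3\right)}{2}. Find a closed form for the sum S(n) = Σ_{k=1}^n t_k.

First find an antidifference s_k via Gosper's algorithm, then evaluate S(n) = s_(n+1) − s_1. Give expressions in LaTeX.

t_(k+1)/t_k = (4*k**3 + 4*k**2 - 25*k - 28)/(2*(4*k**3 - 8*k**2 - 21*k - 3)).
Normal form (A,B,C) = (1/2, 1, k**3 - 2*k**2 - 21*k/4 - 3/4).
Set up (1/2)·f(k+1) − (1)·f(k) − (k**3 - 2*k**2 - 21*k/4 - 3/4) = 0.
Bound: deg f ≤ 3.
Solving with deg f ≤ 3: f(k) = -(4*k**3 + 4*k**2 - k + 4)/2.
R(k) = B(k−1)·f(k)/C(k) = -2*(4*k**3 + 4*k**2 - k + 4)/(4*k**3 - 8*k**2 - 21*k - 3); s_k = R·t_k = (-4*k**3 - 4*k**2 + k - 4)/2**k.
s_(k+1) − s_k = (4*k**3 - 8*k**2 - 21*k - 3)/(2*2**k) = t_k.
Telescope: S(n) = s_(n+1) − s_(1) = 2**(-n - 1)*(-4*n**3 - 16*n**2 - 19*n - 11) − (-11/2) = 2**(-n - 1)*(11*2**n - 4*n**3 - 16*n**2 - 19*n - 11).

S(n) = 2^{- n - 1} \left(11 \cdot 2^{n} - 4 n^{3} - 16 n^{2} - 19 n - 11\right)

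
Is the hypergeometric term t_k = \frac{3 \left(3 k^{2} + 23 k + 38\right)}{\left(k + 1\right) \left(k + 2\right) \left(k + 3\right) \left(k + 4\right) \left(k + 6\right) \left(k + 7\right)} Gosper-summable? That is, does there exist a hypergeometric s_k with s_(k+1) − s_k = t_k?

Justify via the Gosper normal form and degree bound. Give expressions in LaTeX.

Yes. s_k = \frac{k \left(k^{2} + 10 k + 27\right)}{6 \left(k^{3} + 10 k^{2} + 27 k + 18\right)}.

Compute t_(k+1)/t_k: get (k + 1)*(k + 6)*(23*k + 3*(k + 1)**2 + 61)/((k + 5)*(k + 8)*(3*k**2 + 23*k + 38)).
A = k + 1, B = k + 8, C = k**3 + 38*k**2/3 + 51*k + 190/3.
f must satisfy (k + 1)·f(k+1) − (k + 7)·f(k) = k**3 + 38*k**2/3 + 51*k + 190/3.
deg f ≤ 6 (via 1,1,3).
Solve for f: f(k) = k*(k + 2)*(k + 4)*(k + 5)*(k**2 + 10*k + 27)/54 (degree 6 ≤ 6).
Get s_k = R·t_k = k*(k**2 + 10*k + 27)/(6*(k**3 + 10*k**2 + 27*k + 18)) with R(k) = B(k−1)f(k)/C(k) = k*(k + 2)*(k + 4)*(k + 7)*(k**2 + 10*k + 27)/(18*(3*k**2 + 23*k + 38)).
Δs = 3*(3*k**2 + 23*k + 38)/(k**6 + 23*k**5 + 207*k**4 + 925*k**3 + 2144*k**2 + 2412*k + 1008), as required.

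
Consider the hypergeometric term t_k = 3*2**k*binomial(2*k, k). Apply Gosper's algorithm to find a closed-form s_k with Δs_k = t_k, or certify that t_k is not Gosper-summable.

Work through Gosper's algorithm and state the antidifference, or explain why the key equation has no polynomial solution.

none — t_k is not Gosper-summable

t_(k+1)/t_k = 4*(2*k + 1)/(k + 1).
Normal form (A,B,C) = (8*k + 4, k + 1, 1).
Solve (8*k + 4)·f(k+1) − (k)·f(k) = 1.
d = -1 from the (1,1,0) case.
Bound -1 < 0, so the key equation has no polynomial solution.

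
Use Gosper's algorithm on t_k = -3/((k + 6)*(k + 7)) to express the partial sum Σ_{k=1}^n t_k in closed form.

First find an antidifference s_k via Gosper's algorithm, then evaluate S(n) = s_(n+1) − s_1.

The ratio is (k + 6)/(k + 8).
Normal form (A,B,C) = (k + 6, k + 8, 1).
f must satisfy (k + 6)·f(k+1) − (k + 7)·f(k) = 1.
d = 1 from the (1,1,0) case.
Coefficient equations give f(k) = k/6.
Certificate R = B(k−1)f/C = k*(k + 7)/6 gives s_k = -k/(2*k + 12).
Verify: -3/(k**2 + 13*k + 42) matches t_k.
Evaluate: s_(n+1) = (-n - 1)/(2*(n + 7)); subtract s_(1) = -1/14 ⇒ S(n) = -3*n/(7*n + 49).

S(n) = -3*n/(7*n + 49)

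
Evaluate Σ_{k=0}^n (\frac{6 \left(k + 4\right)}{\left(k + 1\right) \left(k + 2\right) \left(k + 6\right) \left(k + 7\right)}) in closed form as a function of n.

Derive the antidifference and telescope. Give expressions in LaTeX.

Ratio r(k) = (k + 1)*(k + 5)*(k + 6)/((k + 3)*(k + 4)*(k + 8)).
Factor: A=k + 1; B=k + 8; C=k**4 + 16*k**3 + 95*k**2 + 248*k + 240.
Solve (k + 1)·f(k+1) − (k + 7)·f(k) = k**4 + 16*k**3 + 95*k**2 + 248*k + 240.
d = 6 from the (1,1,4) case.
Match coefficients ⇒ f(k) = k*(k + 2)*(k + 3)*(k + 4)*(k + 5)*(k + 7)/12.
R(k) = B(k−1)·f(k)/C(k) = k*(k + 2)*(k + 7)**2/(12*(k + 4)); s_k = R·t_k = k*(k + 7)/(2*(k**2 + 7*k + 6)).
Δs = 6*(k + 4)/(k**4 + 16*k**3 + 83*k**2 + 152*k + 84), as required.
Σ_(k=0)^n t_k = s_(n+1) − s_(0) = ((n**2 + 9*n + 8)/(2*(n**2 + 9*n + 14))) − (0), i.e. (n**2 + 9*n + 8)/(2*(n**2 + 9*n + 14)).

S(n) = \frac{n^{2} + 9 n + 8}{2 \left(n^{2} + 9 n + 14\right)}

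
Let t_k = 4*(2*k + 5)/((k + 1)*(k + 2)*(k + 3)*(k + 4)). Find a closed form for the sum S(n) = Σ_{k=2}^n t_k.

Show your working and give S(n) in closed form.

S(n) = 4*(n**2 + 6*n - 7)/(15*(n**2 + 6*n + 8))

Ratio r(k) = (k + 1)*(2*k + 7)/((k + 5)*(2*k + 5)).
Take A(k)=k + 1, B(k)=k + 5, C(k)=k + 5/2.
f must satisfy (k + 1)·f(k+1) − (k + 4)·f(k) = k + 5/2.
From deg A=1, deg B=1, deg C=1: d=3.
Match coefficients ⇒ f(k) = k*(k + 2)*(k + 4)/6.
R(k) = B(k−1)·f(k)/C(k) = k*(k + 2)*(k + 4)**2/(3*(2*k + 5)); s_k = R·t_k = 4*k*(k + 4)/(3*(k**2 + 4*k + 3)).
s_(k+1) − s_k = 4*(2*k + 5)/(k**4 + 10*k**3 + 35*k**2 + 50*k + 24) = t_k.
Telescope: S(n) = s_(n+1) − s_(2) = 4*(n**2 + 6*n + 5)/(3*(n**2 + 6*n + 8)) − (16/15) = 4*(n**2 + 6*n - 7)/(15*(n**2 + 6*n + 8)).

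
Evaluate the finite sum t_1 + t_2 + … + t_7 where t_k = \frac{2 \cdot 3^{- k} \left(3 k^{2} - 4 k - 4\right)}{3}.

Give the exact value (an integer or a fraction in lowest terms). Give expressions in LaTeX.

Step 1: r(k) = (3*k**2 + 2*k - 5)/(3*(3*k**2 - 4*k - 4)).
Take A(k)=1/3, B(k)=1, C(k)=k**2 - 4*k/3 - 4/3.
Need (1/3)·f(k+1) − (1)·f(k) = k**2 - 4*k/3 - 4/3.
Degrees (0,0,2) ⇒ d ≤ 2.
Match coefficients ⇒ f(k) = -(3*k**2 - k - 3)/2.
Then R = B(k−1)f/C = -3*(3*k**2 - k - 3)/(2*(k - 2)*(3*k + 2)), so s_k = R(k)·t_k = (-3*k**2 + k + 3)/3**k.
Δs = 2*(3*k**2 - 4*k - 4)/(3*3**k), as required.
Telescoping: Σ = s_(8) − s_(1) = -181/6561 − (1/3) = -2368/6561.

Σ = -2368/6561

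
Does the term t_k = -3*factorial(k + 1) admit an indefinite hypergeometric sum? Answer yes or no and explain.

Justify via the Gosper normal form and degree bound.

Step 1: r(k) = k + 2.
Factor: A=k + 2; B=1; C=1.
Set up (k + 2)·f(k+1) − (1)·f(k) − (1) = 0.
d = -1 from the (1,0,0) case.
Bound -1 < 0, so the key equation has no polynomial solution.

No. Not Gosper-summable.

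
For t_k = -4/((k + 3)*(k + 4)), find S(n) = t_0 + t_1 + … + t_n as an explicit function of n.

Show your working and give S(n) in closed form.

S(n) = 4*(-n - 1)/(3*(n + 4))

t_(k+1)/t_k = (k + 3)/(k + 5).
A = k + 3, B = k + 5, C = 1.
Need (k + 3)·f(k+1) − (k + 4)·f(k) = 1.
deg f ≤ 1 (via 1,1,0).
Coefficient equations give f(k) = k/3.
Get s_k = R·t_k = -4*k/(3*k + 9) with R(k) = B(k−1)f(k)/C(k) = k*(k + 4)/3.
Δs = -4/(k**2 + 7*k + 12), as required.
Telescope: S(n) = s_(n+1) − s_(0) = 4*(-n - 1)/(3*(n + 4)) − (0) = 4*(-n - 1)/(3*(n + 4)).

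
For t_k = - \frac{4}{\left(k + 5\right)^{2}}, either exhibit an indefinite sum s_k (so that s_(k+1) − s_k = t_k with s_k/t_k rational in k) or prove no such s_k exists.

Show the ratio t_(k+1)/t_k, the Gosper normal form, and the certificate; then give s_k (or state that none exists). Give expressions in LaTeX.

none — t_k is not Gosper-summable

The ratio is (k + 5)**2/(k + 6)**2.
Factor: A=k**2 + 10*k + 25; B=k**2 + 12*k + 36; C=1.
Key eq: (k**2 + 10*k + 25)·f(k+1) = (k**2 + 10*k + 25)·f(k) + (1).
From deg A=2, deg B=2, deg C=0: d=0.
Write f(k) = c0. Then LHS − RHS = -1, requiring -1 = 0: contradictory. No certificate.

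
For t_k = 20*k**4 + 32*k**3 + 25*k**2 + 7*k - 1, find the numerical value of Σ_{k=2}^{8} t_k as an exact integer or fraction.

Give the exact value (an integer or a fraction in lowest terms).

Step 1: r(k) = (20*k**4 + 112*k**3 + 241*k**2 + 233*k + 83)/(20*k**4 + 32*k**3 + 25*k**2 + 7*k - 1).
Gosper form: A/B · C(k+1)/C(k) with A=1, B=1, C=k**4 + 8*k**3/5 + 5*k**2/4 + 7*k/20 - 1/20.
Need (1)·f(k+1) − (1)·f(k) = k**4 + 8*k**3/5 + 5*k**2/4 + 7*k/20 - 1/20.
deg f ≤ 5 (via 0,0,4).
Match coefficients ⇒ f(k) = k*(4*k**4 - 2*k**3 - k**2 - k - 1)/20.
Certificate R = B(k−1)f/C = k*(4*k**4 - 2*k**3 - k**2 - k - 1)/(20*k**4 + 32*k**3 + 25*k**2 + 7*k - 1) gives s_k = k*(4*k**4 - 2*k**3 - k**2 - k - 1).
s_(k+1) − s_k = 20*k**4 + 32*k**3 + 25*k**2 + 7*k - 1 = t_k.
Telescoping: Σ = s_(9) − s_(2) = 222255 − (82) = 222173.

Σ = 222173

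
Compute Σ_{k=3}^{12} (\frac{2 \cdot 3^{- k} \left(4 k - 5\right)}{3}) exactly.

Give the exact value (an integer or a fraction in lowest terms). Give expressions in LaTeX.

Σ = 531392/1594323

t_(k+1)/t_k = (4*k - 1)/(3*(4*k - 5)).
Gosper form: A/B · C(k+1)/C(k) with A=1/3, B=1, C=k - 5/4.
Key eq: (1/3)·f(k+1) = (1)·f(k) + (k - 5/4).
From deg A=0, deg B=0, deg C=1: d=1.
Solve for f: f(k) = -3*(4*k - 3)/8 (degree 1 ≤ 1).
R(k) = B(k−1)·f(k)/C(k) = -3*(4*k - 3)/(2*(4*k - 5)); s_k = R·t_k = (3 - 4*k)/3**k.
s_(k+1) − s_k = 2*(4*k - 5)/(3*3**k) = t_k.
Σ_(k=3)^(12) t_k = s_(13) − s_(3) = -49/1594323 − (-1/3) = 531392/1594323.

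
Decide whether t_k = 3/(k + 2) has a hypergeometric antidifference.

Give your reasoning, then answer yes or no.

No — key equation has no polynomial f.

The ratio is (k + 2)/(k + 3).
Factor: A=k + 2; B=k + 3; C=1.
Set up (k + 2)·f(k+1) − (k + 2)·f(k) − (1) = 0.
d = 0 from the (1,1,0) case.
Generic f = c0 gives residual -1; -1 = 0 cannot hold, so t_k is not Gosper-summable.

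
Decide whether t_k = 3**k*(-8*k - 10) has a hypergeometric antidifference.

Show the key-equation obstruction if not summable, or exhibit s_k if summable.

Ratio r(k) = 3*(4*k + 9)/(4*k + 5).
Take A(k)=3, B(k)=1, C(k)=k + 5/4.
Set up (3)·f(k+1) − (1)·f(k) − (k + 5/4) = 0.
d = 1 from the (0,0,1) case.
Solving with deg f ≤ 1: f(k) = (4*k - 1)/8.
So s_k = (B(k−1)f/C)·t_k = ((4*k - 1)/(2*(4*k + 5)))·t_k = 3**k*(1 - 4*k).
Verify: 3**k*(-8*k - 10) matches t_k.

Yes. s_k = 3**k*(1 - 4*k).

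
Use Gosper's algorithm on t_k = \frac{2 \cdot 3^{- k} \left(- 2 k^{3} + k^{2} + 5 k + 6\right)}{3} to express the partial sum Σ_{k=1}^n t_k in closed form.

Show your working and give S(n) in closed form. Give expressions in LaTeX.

The ratio is (2*k**3 + 5*k**2 - k - 10)/(3*(2*k**3 - k**2 - 5*k - 6)).
Take A(k)=1/3, B(k)=1, C(k)=k**3 - k**2/2 - 5*k/2 - 3.
Set up (1/3)·f(k+1) − (1)·f(k) − (k**3 - k**2/2 - 5*k/2 - 3) = 0.
Bound: deg f ≤ 3.
Solve for f: f(k) = -3*(k - 1)*(k**2 + 2*k + 2)/2 (degree 3 ≤ 3).
R(k) = B(k−1)·f(k)/C(k) = -3*(k - 1)*(k**2 + 2*k + 2)/(2*k**3 - k**2 - 5*k - 6); s_k = R·t_k = 2*(k**3 + k**2 - 2)/3**k.
Verify: 2*(-2*k**3 + k**2 + 5*k + 6)/(3*3**k) matches t_k.
s_(n+1) = 2*3**(-n - 1)*n*(n**2 + 4*n + 5) and s_(1) = 0, so S(n) = 2*3**(-n - 1)*n*(n**2 + 4*n + 5).

S(n) = 2 \cdot 3^{- n - 1} n \left(n^{2} + 4 n + 5\right)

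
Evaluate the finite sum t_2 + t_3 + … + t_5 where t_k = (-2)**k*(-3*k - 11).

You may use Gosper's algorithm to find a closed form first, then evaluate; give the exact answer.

Σ = 556

r(k) = 2*(-3*k - 14)/(3*k + 11) after simplifying.
A = -2, B = 1, C = k + 11/3.
Key eq: (-2)·f(k+1) = (1)·f(k) + (k + 11/3).
Degrees (0,0,1) ⇒ d ≤ 1.
Solve for f: f(k) = -(k + 3)/3 (degree 1 ≤ 1).
Certificate R = B(k−1)f/C = -(k + 3)/(3*k + 11) gives s_k = (-2)**k*(k + 3).
Δs = (-2)**k*(-3*k - 11), as required.
Telescoping: Σ = s_(6) − s_(2) = 576 − (20) = 556.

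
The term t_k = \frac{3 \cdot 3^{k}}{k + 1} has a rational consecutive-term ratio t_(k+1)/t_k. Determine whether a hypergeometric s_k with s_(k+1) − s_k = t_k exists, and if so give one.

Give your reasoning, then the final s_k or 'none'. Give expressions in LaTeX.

none (Gosper's algorithm certifies no s_k)

t_(k+1)/t_k = 3*(k + 1)/(k + 2).
Take A(k)=3*k + 3, B(k)=k + 2, C(k)=1.
Solve (3*k + 3)·f(k+1) − (k + 1)·f(k) = 1.
From deg A=1, deg B=1, deg C=0: d=-1.
Negative degree bound (-1): no f exists, t_k not Gosper-summable.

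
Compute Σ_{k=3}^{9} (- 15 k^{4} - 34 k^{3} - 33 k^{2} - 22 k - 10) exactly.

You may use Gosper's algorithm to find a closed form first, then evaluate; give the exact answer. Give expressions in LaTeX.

Σ = -308518

Compute t_(k+1)/t_k: get (15*k**4 + 94*k**3 + 225*k**2 + 250*k + 114)/(15*k**4 + 34*k**3 + 33*k**2 + 22*k + 10).
Normal form (A,B,C) = (1, 1, k**4 + 34*k**3/15 + 11*k**2/5 + 22*k/15 + 2/3).
Need (1)·f(k+1) − (1)·f(k) = k**4 + 34*k**3/15 + 11*k**2/5 + 22*k/15 + 2/3.
From deg A=0, deg B=0, deg C=4: d=5.
Solve for f: f(k) = k*(3*k**4 + k**3 - k**2 + 3*k + 4)/15 (degree 5 ≤ 5).
Get s_k = R·t_k = k*(-3*k**4 - k**3 + k**2 - 3*k - 4) with R(k) = B(k−1)f(k)/C(k) = k*(3*k**4 + k**3 - k**2 + 3*k + 4)/(15*k**4 + 34*k**3 + 33*k**2 + 22*k + 10).
Verify: -15*k**4 - 34*k**3 - 33*k**2 - 22*k - 10 matches t_k.
Telescoping: Σ = s_(10) − s_(3) = -309340 − (-822) = -308518.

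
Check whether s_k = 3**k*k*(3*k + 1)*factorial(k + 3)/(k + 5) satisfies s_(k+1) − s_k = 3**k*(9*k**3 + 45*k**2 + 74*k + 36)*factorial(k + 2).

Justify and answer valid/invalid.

s_(k+1) = 3**(k + 1)*(k + 1)*(3*k + 4)*factorial(k + 4)/(k + 6)
s_(k+1) − s_k = 3**k*(3*k + 8)*(3*k**3 + 25*k**2 + 54*k + 30)*factorial(k + 3)/((k + 5)*(k + 6))
(s_(k+1) − s_k) − t_k = -2*3**k*(9*k**4 + 90*k**3 + 296*k**2 + 405*k + 180)*factorial(k + 2)/((k + 5)*(k + 6))

Invalid: residual -2*3**k*(9*k**4 + 90*k**3 + 296*k**2 + 405*k + 180)*factorial(k + 2)/((k + 5)*(k + 6)) ≠ 0.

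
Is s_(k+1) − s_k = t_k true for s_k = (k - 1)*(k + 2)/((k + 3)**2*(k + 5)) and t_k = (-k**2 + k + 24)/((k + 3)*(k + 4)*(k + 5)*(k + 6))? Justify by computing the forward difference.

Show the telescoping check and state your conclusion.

Invalid: residual (2*k**3 + 11*k**2 - 13*k - 96)/(k**6 + 25*k**5 + 257*k**4 + 1391*k**3 + 4182*k**2 + 6624*k + 4320) ≠ 0.

s_(k+1) = k*(k + 3)/((k + 4)**2*(k + 6))
s_(k+1) − s_k = (k*(k + 3)**3*(k + 5) - (k - 1)*(k + 2)*(k + 4)**2*(k + 6))/((k + 3)**2*(k + 4)**2*(k + 5)*(k + 6))
(s_(k+1) − s_k) − t_k = (2*k**3 + 11*k**2 - 13*k - 96)/(k**6 + 25*k**5 + 257*k**4 + 1391*k**3 + 4182*k**2 + 6624*k + 4320)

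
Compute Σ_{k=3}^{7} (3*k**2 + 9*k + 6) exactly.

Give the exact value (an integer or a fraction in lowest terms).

Σ = 660

r(k) = (k + 3)/(k + 1) after simplifying.
Take A(k)=1, B(k)=1, C(k)=k**2 + 3*k + 2.
Set up (1)·f(k+1) − (1)·f(k) − (k**2 + 3*k + 2) = 0.
d = 3 from the (0,0,2) case.
Solving with deg f ≤ 3: f(k) = k*(k + 1)*(k + 2)/3.
So s_k = (B(k−1)f/C)·t_k = (k/3)·t_k = k*(k**2 + 3*k + 2).
Δs = 3*k**2 + 9*k + 6, as required.
Evaluate s at k=8 and k=3: 720 and 60; difference 660.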